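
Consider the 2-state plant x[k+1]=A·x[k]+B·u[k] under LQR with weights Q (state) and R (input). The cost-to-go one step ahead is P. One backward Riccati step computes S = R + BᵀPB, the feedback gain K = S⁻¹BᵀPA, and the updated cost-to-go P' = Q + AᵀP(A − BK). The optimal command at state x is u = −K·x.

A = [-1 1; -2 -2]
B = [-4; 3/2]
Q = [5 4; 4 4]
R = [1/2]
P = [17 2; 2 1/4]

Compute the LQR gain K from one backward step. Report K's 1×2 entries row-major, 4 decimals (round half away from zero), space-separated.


BᵀP = [-65.0000 -7.6250]
S = R + BᵀPB = [1/2] + [248.5625] = [249.0625]
BᵀPA = [80.2500 -49.7500]
K = S⁻¹·BᵀPA = [0.3222 -0.1997]
A−BK = [0.2888 0.2010; -2.4833 -1.7004]
AᵀP(A−BK) = [0.1428 0.0299; 0.0299 0.0625]
P' = Q + AᵀP(A−BK) = [5.1428 4.0299; 4.0299 4.0625]
tr(P') = 9.2053

0.3222 -0.1997


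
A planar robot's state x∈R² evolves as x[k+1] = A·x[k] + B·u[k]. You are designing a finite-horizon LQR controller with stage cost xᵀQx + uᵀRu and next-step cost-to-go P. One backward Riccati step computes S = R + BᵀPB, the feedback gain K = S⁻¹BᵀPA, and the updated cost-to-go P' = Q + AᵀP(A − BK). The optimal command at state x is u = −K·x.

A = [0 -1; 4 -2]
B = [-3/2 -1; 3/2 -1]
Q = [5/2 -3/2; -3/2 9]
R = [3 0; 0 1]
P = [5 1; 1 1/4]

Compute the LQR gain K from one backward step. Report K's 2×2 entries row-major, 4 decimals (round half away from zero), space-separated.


BᵀP = [-6.0000 -1.1250; -6.0000 -1.2500]
S = R + BᵀPB = [3 0; 0 1] + [7.3125 7.1250; 7.1250 7.2500] = [10.3125 7.1250; 7.1250 8.2500]
BᵀPA = [-4.5000 8.2500; -5.0000 8.5000]
K = S⁻¹·BᵀPA = [-0.0437 0.2186; -0.5683 0.8415]
A−BK = [-0.6339 0.1694; 3.4973 -1.4863]
AᵀP(A−BK) = [0.9617 -0.8087; -0.8087 1.0437]
P' = Q + AᵀP(A−BK) = [3.4617 -2.3087; -2.3087 10.0437]
tr(P') = 13.5055

-0.0437 0.2186 -0.5683 0.8415


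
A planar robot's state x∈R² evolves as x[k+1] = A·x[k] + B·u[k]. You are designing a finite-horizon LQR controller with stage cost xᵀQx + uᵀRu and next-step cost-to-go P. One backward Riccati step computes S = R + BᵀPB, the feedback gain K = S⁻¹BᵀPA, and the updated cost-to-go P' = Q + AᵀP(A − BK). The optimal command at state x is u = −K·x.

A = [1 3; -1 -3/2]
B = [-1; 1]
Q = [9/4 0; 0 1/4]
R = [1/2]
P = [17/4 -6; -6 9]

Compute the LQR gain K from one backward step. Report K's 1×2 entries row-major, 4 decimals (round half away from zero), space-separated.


-0.9806 -2.0680

BᵀP = [-10.2500 15.0000]
S = R + BᵀPB = [1/2] + [25.2500] = [25.7500]
BᵀPA = [-25.2500 -53.2500]
K = S⁻¹·BᵀPA = [-0.9806 -2.0680]
A−BK = [0.0194 0.9320; -0.0194 0.5680]
AᵀP(A−BK) = [0.4903 1.0340; 1.0340 2.3811]
P' = Q + AᵀP(A−BK) = [2.7403 1.0340; 1.0340 2.6311]
tr(P') = 5.3714


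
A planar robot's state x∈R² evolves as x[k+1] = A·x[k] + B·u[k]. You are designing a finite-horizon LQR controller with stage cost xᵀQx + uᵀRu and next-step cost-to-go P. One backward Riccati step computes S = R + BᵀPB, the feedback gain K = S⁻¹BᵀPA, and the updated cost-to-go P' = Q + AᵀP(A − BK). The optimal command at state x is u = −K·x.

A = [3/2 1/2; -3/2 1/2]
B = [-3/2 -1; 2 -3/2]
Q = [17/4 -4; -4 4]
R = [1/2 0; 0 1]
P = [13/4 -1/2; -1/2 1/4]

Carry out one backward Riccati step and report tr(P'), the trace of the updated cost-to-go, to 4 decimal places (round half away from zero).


8.7423

BᵀP = [-5.8750 1.2500; -2.5000 0.1250]
S = R + BᵀPB = [1/2 0; 0 1] + [11.3125 4.0000; 4.0000 2.3125] = [11.8125 4.0000; 4.0000 3.3125]
BᵀPA = [-10.6875 -2.3125; -3.9375 -1.1875]
K = S⁻¹·BᵀPA = [-0.8497 -0.1258; -0.1626 -0.2066]
A−BK = [0.0628 0.1047; -0.0446 0.4418]
AᵀP(A−BK) = [0.4036 0.0920; 0.0920 0.0888]
P' = Q + AᵀP(A−BK) = [4.6536 -3.9080; -3.9080 4.0888]
tr(P') = 8.7423


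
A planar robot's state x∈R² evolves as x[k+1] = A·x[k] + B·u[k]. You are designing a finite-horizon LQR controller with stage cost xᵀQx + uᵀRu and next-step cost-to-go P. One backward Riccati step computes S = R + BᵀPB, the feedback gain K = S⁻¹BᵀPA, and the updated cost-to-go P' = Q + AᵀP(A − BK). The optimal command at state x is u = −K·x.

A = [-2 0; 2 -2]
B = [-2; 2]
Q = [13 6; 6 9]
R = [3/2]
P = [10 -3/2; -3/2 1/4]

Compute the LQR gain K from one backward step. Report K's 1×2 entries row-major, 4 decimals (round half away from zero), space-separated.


0.9725 -0.1284

BᵀP = [-23.0000 3.5000]
S = R + BᵀPB = [3/2] + [53.0000] = [54.5000]
BᵀPA = [53.0000 -7.0000]
K = S⁻¹·BᵀPA = [0.9725 -0.1284]
A−BK = [-0.0550 -0.2569; 0.0550 -1.7431]
AᵀP(A−BK) = [1.4587 -0.1927; -0.1927 0.1009]
P' = Q + AᵀP(A−BK) = [14.4587 5.8073; 5.8073 9.1009]
tr(P') = 23.5596


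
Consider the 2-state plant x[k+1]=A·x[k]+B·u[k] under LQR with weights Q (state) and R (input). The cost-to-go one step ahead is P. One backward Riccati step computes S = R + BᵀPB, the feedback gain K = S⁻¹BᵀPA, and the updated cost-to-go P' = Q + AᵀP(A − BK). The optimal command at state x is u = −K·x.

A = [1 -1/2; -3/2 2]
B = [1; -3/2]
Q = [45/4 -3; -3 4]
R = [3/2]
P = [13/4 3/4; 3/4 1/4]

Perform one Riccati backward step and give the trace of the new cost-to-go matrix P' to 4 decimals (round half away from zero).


16.2959

BᵀP = [2.1250 0.3750]
S = R + BᵀPB = [3/2] + [1.5625] = [3.0625]
BᵀPA = [1.5625 -0.3125]
K = S⁻¹·BᵀPA = [0.5102 -0.1020]
A−BK = [0.4898 -0.3980; -0.7347 1.8469]
AᵀP(A−BK) = [0.7653 -0.1531; -0.1531 0.2806]
P' = Q + AᵀP(A−BK) = [12.0153 -3.1531; -3.1531 4.2806]
tr(P') = 16.2959


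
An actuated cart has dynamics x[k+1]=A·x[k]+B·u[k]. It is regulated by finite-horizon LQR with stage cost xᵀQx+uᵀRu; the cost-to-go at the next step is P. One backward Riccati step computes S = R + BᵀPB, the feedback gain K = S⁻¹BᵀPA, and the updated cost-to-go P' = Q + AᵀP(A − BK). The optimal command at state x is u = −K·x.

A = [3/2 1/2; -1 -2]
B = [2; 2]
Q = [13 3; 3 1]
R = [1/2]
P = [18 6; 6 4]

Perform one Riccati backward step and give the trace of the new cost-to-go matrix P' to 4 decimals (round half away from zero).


BᵀP = [48.0000 20.0000]
S = R + BᵀPB = [1/2] + [136.0000] = [136.5000]
BᵀPA = [52.0000 -16.0000]
K = S⁻¹·BᵀPA = [0.3810 -0.1172]
A−BK = [0.7381 0.7344; -1.7619 -1.7656]
AᵀP(A−BK) = [6.6905 6.5952; 6.5952 6.6245]
P' = Q + AᵀP(A−BK) = [19.6905 9.5952; 9.5952 7.6245]
tr(P') = 27.3150

27.3150


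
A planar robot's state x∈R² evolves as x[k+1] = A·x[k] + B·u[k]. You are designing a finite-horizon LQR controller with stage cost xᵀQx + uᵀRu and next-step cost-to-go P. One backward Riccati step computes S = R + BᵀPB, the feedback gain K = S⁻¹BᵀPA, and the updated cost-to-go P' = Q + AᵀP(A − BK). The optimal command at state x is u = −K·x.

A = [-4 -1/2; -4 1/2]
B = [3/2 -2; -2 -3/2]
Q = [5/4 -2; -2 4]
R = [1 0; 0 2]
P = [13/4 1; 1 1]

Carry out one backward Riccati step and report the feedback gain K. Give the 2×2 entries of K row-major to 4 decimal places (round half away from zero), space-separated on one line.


0.0749 -0.2298 1.9946 0.0474

BᵀP = [2.8750 -0.5000; -8.0000 -3.5000]
S = R + BᵀPB = [1 0; 0 2] + [5.3125 -5.0000; -5.0000 21.2500] = [6.3125 -5.0000; -5.0000 23.2500]
BᵀPA = [-9.5000 -1.6875; 46.0000 2.2500]
K = S⁻¹·BᵀPA = [0.0749 -0.2298; 1.9946 0.0474]
A−BK = [-0.1232 -0.0606; -0.8582 0.1114]
AᵀP(A−BK) = [8.9598 0.1386; 0.1386 0.0681]
P' = Q + AᵀP(A−BK) = [10.2098 -1.8614; -1.8614 4.0681]
tr(P') = 14.2780


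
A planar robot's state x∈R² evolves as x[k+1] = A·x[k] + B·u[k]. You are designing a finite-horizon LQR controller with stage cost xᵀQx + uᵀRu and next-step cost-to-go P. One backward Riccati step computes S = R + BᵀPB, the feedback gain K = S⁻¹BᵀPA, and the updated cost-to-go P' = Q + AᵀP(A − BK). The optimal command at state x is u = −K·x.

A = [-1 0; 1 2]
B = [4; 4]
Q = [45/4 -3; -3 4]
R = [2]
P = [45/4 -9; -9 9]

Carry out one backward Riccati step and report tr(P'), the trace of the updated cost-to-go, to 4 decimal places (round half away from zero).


87.3684

BᵀP = [9.0000 0.0000]
S = R + BᵀPB = [2] + [36.0000] = [38.0000]
BᵀPA = [-9.0000 0.0000]
K = S⁻¹·BᵀPA = [-0.2368 0.0000]
A−BK = [-0.0526 0.0000; 1.9474 2.0000]
AᵀP(A−BK) = [36.1184 36.0000; 36.0000 36.0000]
P' = Q + AᵀP(A−BK) = [47.3684 33.0000; 33.0000 40.0000]
tr(P') = 87.3684


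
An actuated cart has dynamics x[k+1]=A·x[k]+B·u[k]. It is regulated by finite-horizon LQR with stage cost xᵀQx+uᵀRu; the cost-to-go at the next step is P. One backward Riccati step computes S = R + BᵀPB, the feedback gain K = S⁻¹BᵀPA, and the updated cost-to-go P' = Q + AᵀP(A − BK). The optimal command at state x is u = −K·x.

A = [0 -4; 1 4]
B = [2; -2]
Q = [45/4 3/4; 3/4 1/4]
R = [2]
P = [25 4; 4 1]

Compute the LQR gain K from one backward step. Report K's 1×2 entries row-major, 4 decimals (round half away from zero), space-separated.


BᵀP = [42.0000 6.0000]
S = R + BᵀPB = [2] + [72.0000] = [74.0000]
BᵀPA = [6.0000 -144.0000]
K = S⁻¹·BᵀPA = [0.0811 -1.9459]
A−BK = [-0.1622 -0.1081; 1.1622 0.1081]
AᵀP(A−BK) = [0.5135 -0.3243; -0.3243 7.7838]
P' = Q + AᵀP(A−BK) = [11.7635 0.4257; 0.4257 8.0338]
tr(P') = 19.7973

0.0811 -1.9459


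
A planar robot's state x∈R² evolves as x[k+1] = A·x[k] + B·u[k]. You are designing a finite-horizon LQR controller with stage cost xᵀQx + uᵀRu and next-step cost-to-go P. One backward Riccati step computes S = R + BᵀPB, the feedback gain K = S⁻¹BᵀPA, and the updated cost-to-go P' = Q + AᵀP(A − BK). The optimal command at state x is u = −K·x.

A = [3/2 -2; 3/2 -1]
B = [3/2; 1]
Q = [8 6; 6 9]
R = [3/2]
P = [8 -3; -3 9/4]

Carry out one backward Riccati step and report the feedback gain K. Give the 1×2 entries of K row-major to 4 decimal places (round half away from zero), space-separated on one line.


BᵀP = [9.0000 -2.2500]
S = R + BᵀPB = [3/2] + [11.2500] = [12.7500]
BᵀPA = [10.1250 -15.7500]
K = S⁻¹·BᵀPA = [0.7941 -1.2353]
A−BK = [0.3088 -0.1471; 0.7059 0.2353]
AᵀP(A−BK) = [1.5221 -1.3676; -1.3676 2.7941]
P' = Q + AᵀP(A−BK) = [9.5221 4.6324; 4.6324 11.7941]
tr(P') = 21.3162

0.7941 -1.2353


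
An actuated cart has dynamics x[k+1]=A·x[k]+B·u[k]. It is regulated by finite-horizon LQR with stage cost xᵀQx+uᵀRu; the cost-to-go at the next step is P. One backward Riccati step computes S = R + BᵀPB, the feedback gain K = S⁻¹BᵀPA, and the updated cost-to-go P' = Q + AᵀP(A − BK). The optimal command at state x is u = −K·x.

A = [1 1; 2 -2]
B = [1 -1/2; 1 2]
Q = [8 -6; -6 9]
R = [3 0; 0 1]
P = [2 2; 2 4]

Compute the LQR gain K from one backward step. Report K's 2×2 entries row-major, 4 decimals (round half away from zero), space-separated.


BᵀP = [4.0000 6.0000; 3.0000 7.0000]
S = R + BᵀPB = [3 0; 0 1] + [10.0000 10.0000; 10.0000 12.5000] = [13.0000 10.0000; 10.0000 13.5000]
BᵀPA = [16.0000 -8.0000; 17.0000 -11.0000]
K = S⁻¹·BᵀPA = [0.6093 0.0265; 0.8079 -0.8344]
A−BK = [0.7947 0.5563; -0.2252 -0.3576]
AᵀP(A−BK) = [2.5166 -0.2384; -0.2384 1.0331]
P' = Q + AᵀP(A−BK) = [10.5166 -6.2384; -6.2384 10.0331]
tr(P') = 20.5497

0.6093 0.0265 0.8079 -0.8344


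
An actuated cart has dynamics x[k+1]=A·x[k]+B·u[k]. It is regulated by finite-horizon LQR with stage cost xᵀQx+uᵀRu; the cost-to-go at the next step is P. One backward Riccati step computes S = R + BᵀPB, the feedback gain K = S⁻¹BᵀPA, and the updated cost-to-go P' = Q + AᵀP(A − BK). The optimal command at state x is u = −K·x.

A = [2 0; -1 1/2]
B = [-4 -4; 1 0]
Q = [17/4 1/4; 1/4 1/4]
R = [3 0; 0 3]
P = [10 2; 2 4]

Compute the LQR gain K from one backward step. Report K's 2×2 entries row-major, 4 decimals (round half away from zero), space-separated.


BᵀP = [-38.0000 -4.0000; -40.0000 -8.0000]
S = R + BᵀPB = [3 0; 0 3] + [148.0000 152.0000; 152.0000 160.0000] = [151.0000 152.0000; 152.0000 163.0000]
BᵀPA = [-72.0000 -2.0000; -72.0000 -4.0000]
K = S⁻¹·BᵀPA = [-0.5249 0.1869; 0.0477 -0.1988]
A−BK = [0.0915 -0.0477; -0.4751 0.3131]
AᵀP(A−BK) = [1.6461 -0.8588; -0.8588 0.5785]
P' = Q + AᵀP(A−BK) = [5.8961 -0.6088; -0.6088 0.8285]
tr(P') = 6.7247

-0.5249 0.1869 0.0477 -0.1988


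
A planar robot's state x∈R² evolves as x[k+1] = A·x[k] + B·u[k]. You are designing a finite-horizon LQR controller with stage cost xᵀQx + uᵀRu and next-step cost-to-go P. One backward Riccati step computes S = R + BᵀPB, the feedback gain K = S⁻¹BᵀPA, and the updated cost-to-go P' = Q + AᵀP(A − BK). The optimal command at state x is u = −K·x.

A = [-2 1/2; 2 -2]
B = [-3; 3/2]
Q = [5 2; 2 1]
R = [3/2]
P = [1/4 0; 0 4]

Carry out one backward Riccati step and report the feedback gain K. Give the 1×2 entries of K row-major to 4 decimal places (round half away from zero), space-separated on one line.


BᵀP = [-0.7500 6.0000]
S = R + BᵀPB = [3/2] + [11.2500] = [12.7500]
BᵀPA = [13.5000 -12.3750]
K = S⁻¹·BᵀPA = [1.0588 -0.9706]
A−BK = [1.1765 -2.4118; 0.4118 -0.5441]
AᵀP(A−BK) = [2.7059 -3.1471; -3.1471 4.0515]
P' = Q + AᵀP(A−BK) = [7.7059 -1.1471; -1.1471 5.0515]
tr(P') = 12.7574

1.0588 -0.9706


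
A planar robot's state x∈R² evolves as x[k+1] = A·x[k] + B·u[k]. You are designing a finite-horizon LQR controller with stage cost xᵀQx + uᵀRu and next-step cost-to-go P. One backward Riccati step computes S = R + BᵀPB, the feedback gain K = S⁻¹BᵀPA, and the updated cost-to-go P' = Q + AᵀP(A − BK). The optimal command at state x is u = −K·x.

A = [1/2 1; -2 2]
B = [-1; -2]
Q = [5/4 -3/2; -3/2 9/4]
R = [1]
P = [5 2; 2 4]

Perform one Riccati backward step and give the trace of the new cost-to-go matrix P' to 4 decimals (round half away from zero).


BᵀP = [-9.0000 -10.0000]
S = R + BᵀPB = [1] + [29.0000] = [30.0000]
BᵀPA = [15.5000 -29.0000]
K = S⁻¹·BᵀPA = [0.5167 -0.9667]
A−BK = [1.0167 0.0333; -0.9667 0.0667]
AᵀP(A−BK) = [5.2417 -0.5167; -0.5167 0.9667]
P' = Q + AᵀP(A−BK) = [6.4917 -2.0167; -2.0167 3.2167]
tr(P') = 9.7083

9.7083


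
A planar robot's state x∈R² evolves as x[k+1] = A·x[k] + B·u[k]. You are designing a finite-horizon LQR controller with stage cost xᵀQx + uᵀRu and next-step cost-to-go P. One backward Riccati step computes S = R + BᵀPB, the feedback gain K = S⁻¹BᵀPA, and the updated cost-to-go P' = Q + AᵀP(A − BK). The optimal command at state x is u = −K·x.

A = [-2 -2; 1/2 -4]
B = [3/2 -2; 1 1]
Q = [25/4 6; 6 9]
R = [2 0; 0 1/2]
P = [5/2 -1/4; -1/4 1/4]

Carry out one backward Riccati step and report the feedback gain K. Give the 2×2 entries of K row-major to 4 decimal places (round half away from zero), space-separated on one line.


-0.1669 -0.6961 0.8243 0.2162

BᵀP = [3.5000 -0.1250; -5.2500 0.7500]
S = R + BᵀPB = [2 0; 0 1/2] + [5.1250 -7.1250; -7.1250 11.2500] = [7.1250 -7.1250; -7.1250 11.7500]
BᵀPA = [-7.0625 -6.5000; 10.8750 7.5000]
K = S⁻¹·BᵀPA = [-0.1669 -0.6961; 0.8243 0.2162]
A−BK = [-0.1010 -0.5235; -0.1574 -3.5202]
AᵀP(A−BK) = [0.4192 0.4827; 0.4827 3.8540]
P' = Q + AᵀP(A−BK) = [6.6692 6.4827; 6.4827 12.8540]
tr(P') = 19.5232


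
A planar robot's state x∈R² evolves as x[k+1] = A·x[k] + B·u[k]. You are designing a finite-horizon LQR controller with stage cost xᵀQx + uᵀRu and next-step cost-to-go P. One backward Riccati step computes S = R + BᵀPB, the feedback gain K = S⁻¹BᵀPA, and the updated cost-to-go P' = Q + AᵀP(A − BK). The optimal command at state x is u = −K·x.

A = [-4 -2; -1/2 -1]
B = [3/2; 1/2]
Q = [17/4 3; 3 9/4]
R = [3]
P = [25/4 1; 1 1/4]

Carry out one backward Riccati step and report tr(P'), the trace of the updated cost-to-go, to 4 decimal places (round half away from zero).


BᵀP = [9.8750 1.6250]
S = R + BᵀPB = [3] + [15.6250] = [18.6250]
BᵀPA = [-40.3125 -21.3750]
K = S⁻¹·BᵀPA = [-2.1644 -1.1477]
A−BK = [-0.7534 -0.2785; 0.5822 -0.4262]
AᵀP(A−BK) = [16.8089 8.8603; 8.8603 4.7190]
P' = Q + AᵀP(A−BK) = [21.0589 11.8603; 11.8603 6.9690]
tr(P') = 28.0279

28.0279


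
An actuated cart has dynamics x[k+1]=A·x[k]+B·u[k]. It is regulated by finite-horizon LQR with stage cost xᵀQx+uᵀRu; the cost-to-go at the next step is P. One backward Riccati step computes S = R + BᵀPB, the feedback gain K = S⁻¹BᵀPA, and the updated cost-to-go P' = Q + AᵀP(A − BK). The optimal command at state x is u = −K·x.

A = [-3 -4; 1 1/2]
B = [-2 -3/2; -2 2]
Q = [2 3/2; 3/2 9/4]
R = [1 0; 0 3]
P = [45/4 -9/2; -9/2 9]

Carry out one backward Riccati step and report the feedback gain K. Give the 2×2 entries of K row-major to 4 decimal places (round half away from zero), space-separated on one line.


BᵀP = [-13.5000 -9.0000; -25.8750 24.7500]
S = R + BᵀPB = [1 0; 0 3] + [45.0000 2.2500; 2.2500 88.3125] = [46.0000 2.2500; 2.2500 91.3125]
BᵀPA = [31.5000 49.5000; 102.3750 115.8750]
K = S⁻¹·BᵀPA = [0.6307 1.0152; 1.1056 1.2440]
A−BK = [-0.0802 -0.1036; 0.0502 0.0425]
AᵀP(A−BK) = [4.1961 4.9177; 4.9177 5.8497]
P' = Q + AᵀP(A−BK) = [6.1961 6.4177; 6.4177 8.0997]
tr(P') = 14.2958

0.6307 1.0152 1.1056 1.2440


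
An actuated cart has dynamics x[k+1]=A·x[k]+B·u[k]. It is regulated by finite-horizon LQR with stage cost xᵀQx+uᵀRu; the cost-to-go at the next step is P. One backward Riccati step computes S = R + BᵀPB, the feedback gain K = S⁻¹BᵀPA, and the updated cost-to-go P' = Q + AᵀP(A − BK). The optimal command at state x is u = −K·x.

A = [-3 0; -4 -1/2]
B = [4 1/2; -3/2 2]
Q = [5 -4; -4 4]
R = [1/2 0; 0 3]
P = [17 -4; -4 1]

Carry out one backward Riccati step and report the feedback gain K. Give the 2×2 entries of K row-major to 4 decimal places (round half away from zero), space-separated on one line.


BᵀP = [74.0000 -17.5000; 0.5000 0.0000]
S = R + BᵀPB = [1/2 0; 0 3] + [322.2500 2.0000; 2.0000 0.2500] = [322.7500 2.0000; 2.0000 3.2500]
BᵀPA = [-152.0000 8.7500; -1.5000 0.0000]
K = S⁻¹·BᵀPA = [-0.4699 0.0272; -0.1724 -0.0167]
A−BK = [-1.0343 -0.1005; -4.3601 -0.4257]
AᵀP(A−BK) = [1.3190 0.1115; 0.1115 0.0119]
P' = Q + AᵀP(A−BK) = [6.3190 -3.8885; -3.8885 4.0119]
tr(P') = 10.3309

-0.4699 0.0272 -0.1724 -0.0167


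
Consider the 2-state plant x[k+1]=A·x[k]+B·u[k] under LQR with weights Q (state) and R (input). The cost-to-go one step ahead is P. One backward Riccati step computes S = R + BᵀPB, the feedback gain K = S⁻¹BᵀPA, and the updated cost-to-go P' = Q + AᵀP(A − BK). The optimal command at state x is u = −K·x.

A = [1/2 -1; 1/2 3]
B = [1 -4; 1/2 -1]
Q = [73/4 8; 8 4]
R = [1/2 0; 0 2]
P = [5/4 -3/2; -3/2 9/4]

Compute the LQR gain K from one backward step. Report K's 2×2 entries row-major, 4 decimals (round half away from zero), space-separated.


BᵀP = [0.5000 -0.3750; -3.5000 3.7500]
S = R + BᵀPB = [1/2 0; 0 2] + [0.3125 -1.6250; -1.6250 10.2500] = [0.8125 -1.6250; -1.6250 12.2500]
BᵀPA = [0.0625 -1.6250; 0.1250 14.7500]
K = S⁻¹·BᵀPA = [0.1325 0.5556; 0.0278 1.2778]
A−BK = [0.4786 3.5556; 0.4615 4.0000]
AᵀP(A−BK) = [0.1132 1.0556; 1.0556 12.5556]
P' = Q + AᵀP(A−BK) = [18.3632 9.0556; 9.0556 16.5556]
tr(P') = 34.9188

0.1325 0.5556 0.0278 1.2778


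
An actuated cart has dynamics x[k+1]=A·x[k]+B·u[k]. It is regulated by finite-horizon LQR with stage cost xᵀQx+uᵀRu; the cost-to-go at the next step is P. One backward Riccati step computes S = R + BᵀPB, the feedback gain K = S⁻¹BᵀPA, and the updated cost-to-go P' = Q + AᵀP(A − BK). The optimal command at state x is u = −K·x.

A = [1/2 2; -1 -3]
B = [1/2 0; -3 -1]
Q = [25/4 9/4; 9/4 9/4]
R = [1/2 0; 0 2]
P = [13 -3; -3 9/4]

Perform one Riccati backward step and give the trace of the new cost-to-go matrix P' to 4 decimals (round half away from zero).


BᵀP = [15.5000 -8.2500; 3.0000 -2.2500]
S = R + BᵀPB = [1/2 0; 0 2] + [32.5000 8.2500; 8.2500 2.2500] = [33.0000 8.2500; 8.2500 4.2500]
BᵀPA = [16.0000 55.7500; 3.7500 12.7500]
K = S⁻¹·BᵀPA = [0.5134 1.8251; -0.1143 -0.5429]
A−BK = [0.2433 1.0874; 0.4260 1.9325]
AᵀP(A−BK) = [0.7139 3.0840; 3.0840 13.4216]
P' = Q + AᵀP(A−BK) = [6.9639 5.3340; 5.3340 15.6716]
tr(P') = 22.6355

22.6355


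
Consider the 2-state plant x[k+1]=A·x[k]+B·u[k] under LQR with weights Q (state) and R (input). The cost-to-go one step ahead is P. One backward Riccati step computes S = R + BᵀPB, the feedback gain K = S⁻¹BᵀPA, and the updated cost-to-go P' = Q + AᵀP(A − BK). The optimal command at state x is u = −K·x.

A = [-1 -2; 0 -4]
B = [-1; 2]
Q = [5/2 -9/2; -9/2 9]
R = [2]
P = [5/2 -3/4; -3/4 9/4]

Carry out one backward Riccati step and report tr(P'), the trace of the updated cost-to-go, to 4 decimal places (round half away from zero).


BᵀP = [-4.0000 5.2500]
S = R + BᵀPB = [2] + [14.5000] = [16.5000]
BᵀPA = [4.0000 -13.0000]
K = S⁻¹·BᵀPA = [0.2424 -0.7879]
A−BK = [-0.7576 -2.7879; -0.4848 -2.4242]
AᵀP(A−BK) = [1.5303 5.1515; 5.1515 23.7576]
P' = Q + AᵀP(A−BK) = [4.0303 0.6515; 0.6515 32.7576]
tr(P') = 36.7879

36.7879


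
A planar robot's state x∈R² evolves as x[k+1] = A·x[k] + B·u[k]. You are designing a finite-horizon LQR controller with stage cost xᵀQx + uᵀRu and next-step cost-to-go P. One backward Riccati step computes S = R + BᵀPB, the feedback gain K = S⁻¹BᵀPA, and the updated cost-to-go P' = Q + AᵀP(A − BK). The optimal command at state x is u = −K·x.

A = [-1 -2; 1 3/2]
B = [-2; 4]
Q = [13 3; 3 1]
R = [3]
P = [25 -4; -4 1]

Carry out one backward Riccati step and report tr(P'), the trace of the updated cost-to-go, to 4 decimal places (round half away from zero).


18.0533

BᵀP = [-66.0000 12.0000]
S = R + BᵀPB = [3] + [180.0000] = [183.0000]
BᵀPA = [78.0000 150.0000]
K = S⁻¹·BᵀPA = [0.4262 0.8197]
A−BK = [-0.1475 -0.3607; -0.7049 -1.7787]
AᵀP(A−BK) = [0.7541 1.5656; 1.5656 3.2992]
P' = Q + AᵀP(A−BK) = [13.7541 4.5656; 4.5656 4.2992]
tr(P') = 18.0533


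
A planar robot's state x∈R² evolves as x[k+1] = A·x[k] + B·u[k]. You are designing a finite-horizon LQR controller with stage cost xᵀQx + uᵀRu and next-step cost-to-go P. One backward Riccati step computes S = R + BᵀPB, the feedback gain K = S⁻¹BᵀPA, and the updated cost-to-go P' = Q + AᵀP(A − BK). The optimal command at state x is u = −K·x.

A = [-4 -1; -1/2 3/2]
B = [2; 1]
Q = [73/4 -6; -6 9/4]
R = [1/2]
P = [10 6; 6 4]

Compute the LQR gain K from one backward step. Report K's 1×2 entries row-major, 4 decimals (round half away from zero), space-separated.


BᵀP = [26.0000 16.0000]
S = R + BᵀPB = [1/2] + [68.0000] = [68.5000]
BᵀPA = [-112.0000 -2.0000]
K = S⁻¹·BᵀPA = [-1.6350 -0.0292]
A−BK = [-0.7299 -0.9416; 1.1350 1.5292]
AᵀP(A−BK) = [1.8759 0.7299; 0.7299 0.9416]
P' = Q + AᵀP(A−BK) = [20.1259 -5.2701; -5.2701 3.1916]
tr(P') = 23.3175

-1.6350 -0.0292


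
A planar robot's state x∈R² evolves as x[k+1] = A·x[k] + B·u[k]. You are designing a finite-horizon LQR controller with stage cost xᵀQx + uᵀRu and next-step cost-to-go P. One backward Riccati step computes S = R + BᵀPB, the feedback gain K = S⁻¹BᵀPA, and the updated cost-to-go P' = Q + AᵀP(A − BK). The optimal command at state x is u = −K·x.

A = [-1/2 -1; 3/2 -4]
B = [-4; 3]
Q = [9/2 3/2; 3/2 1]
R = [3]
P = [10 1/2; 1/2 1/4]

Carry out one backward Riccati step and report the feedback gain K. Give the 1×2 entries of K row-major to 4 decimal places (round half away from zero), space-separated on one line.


0.1134 0.2838

BᵀP = [-38.5000 -1.2500]
S = R + BᵀPB = [3] + [150.2500] = [153.2500]
BᵀPA = [17.3750 43.5000]
K = S⁻¹·BᵀPA = [0.1134 0.2838]
A−BK = [-0.0465 0.1354; 1.1599 -4.8515]
AᵀP(A−BK) = [0.3426 -1.1819; -1.1819 5.6525]
P' = Q + AᵀP(A−BK) = [4.8426 0.3181; 0.3181 6.6525]
tr(P') = 11.4951


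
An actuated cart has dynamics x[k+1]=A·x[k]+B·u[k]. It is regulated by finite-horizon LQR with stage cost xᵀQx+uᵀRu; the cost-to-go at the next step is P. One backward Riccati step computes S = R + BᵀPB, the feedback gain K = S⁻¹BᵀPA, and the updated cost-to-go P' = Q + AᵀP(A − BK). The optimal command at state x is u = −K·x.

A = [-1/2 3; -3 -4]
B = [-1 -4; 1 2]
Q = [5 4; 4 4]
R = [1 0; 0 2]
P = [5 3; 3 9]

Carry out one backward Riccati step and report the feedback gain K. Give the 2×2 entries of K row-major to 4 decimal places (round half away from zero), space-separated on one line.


BᵀP = [-2.0000 6.0000; -14.0000 6.0000]
S = R + BᵀPB = [1 0; 0 2] + [8.0000 20.0000; 20.0000 68.0000] = [9.0000 20.0000; 20.0000 70.0000]
BᵀPA = [-17.0000 -30.0000; -11.0000 -66.0000]
K = S⁻¹·BᵀPA = [-4.2174 -3.3913; 1.0478 0.0261]
A−BK = [-0.5261 -0.2870; -0.8783 -0.6609]
AᵀP(A−BK) = [31.0804 22.1348; 22.1348 16.9826]
P' = Q + AᵀP(A−BK) = [36.0804 26.1348; 26.1348 20.9826]
tr(P') = 57.0630

-4.2174 -3.3913 1.0478 0.0261


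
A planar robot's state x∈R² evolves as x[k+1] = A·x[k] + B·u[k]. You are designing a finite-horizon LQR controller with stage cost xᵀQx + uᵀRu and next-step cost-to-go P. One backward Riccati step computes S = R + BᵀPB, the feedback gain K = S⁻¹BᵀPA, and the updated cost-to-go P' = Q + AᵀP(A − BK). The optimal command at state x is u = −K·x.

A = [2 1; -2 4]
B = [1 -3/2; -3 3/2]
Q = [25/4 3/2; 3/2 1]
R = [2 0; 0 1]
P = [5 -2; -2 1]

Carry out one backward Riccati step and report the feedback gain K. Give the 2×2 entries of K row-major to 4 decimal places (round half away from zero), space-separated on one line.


BᵀP = [11.0000 -5.0000; -10.5000 4.5000]
S = R + BᵀPB = [2 0; 0 1] + [26.0000 -24.0000; -24.0000 22.5000] = [28.0000 -24.0000; -24.0000 23.5000]
BᵀPA = [32.0000 -9.0000; -30.0000 7.5000]
K = S⁻¹·BᵀPA = [0.3902 -0.3841; -0.8780 -0.0732]
A−BK = [0.2927 1.2744; 0.4878 2.9573]
AᵀP(A−BK) = [1.1707 0.0976; 0.0976 2.0915]
P' = Q + AᵀP(A−BK) = [7.4207 1.5976; 1.5976 3.0915]
tr(P') = 10.5122

0.3902 -0.3841 -0.8780 -0.0732


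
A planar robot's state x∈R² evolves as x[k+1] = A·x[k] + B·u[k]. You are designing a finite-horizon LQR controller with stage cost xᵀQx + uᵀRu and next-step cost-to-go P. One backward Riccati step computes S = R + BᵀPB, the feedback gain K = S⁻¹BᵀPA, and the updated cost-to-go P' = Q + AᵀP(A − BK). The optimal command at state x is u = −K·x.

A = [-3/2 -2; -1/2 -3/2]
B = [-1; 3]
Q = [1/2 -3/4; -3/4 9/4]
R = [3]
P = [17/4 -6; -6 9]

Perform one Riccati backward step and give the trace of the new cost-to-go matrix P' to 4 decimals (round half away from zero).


BᵀP = [-22.2500 33.0000]
S = R + BᵀPB = [3] + [121.2500] = [124.2500]
BᵀPA = [16.8750 -5.0000]
K = S⁻¹·BᵀPA = [0.1358 -0.0402]
A−BK = [-1.3642 -2.0402; -0.9074 -1.3793]
AᵀP(A−BK) = [0.5206 0.6791; 0.6791 1.0488]
P' = Q + AᵀP(A−BK) = [1.0206 -0.0709; -0.0709 3.2988]
tr(P') = 4.3194

4.3194


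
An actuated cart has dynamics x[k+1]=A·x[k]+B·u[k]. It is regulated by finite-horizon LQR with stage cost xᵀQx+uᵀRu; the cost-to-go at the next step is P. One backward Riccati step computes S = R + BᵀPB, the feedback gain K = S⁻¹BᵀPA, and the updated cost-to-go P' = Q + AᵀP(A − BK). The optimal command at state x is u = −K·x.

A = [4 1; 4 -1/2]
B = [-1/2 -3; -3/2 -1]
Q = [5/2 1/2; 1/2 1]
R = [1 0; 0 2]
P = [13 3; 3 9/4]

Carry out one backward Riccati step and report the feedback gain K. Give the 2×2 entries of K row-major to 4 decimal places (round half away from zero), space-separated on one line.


-1.5853 0.3792 -1.0984 -0.3644

BᵀP = [-11.0000 -4.8750; -42.0000 -11.2500]
S = R + BᵀPB = [1 0; 0 2] + [12.8125 37.8750; 37.8750 137.2500] = [13.8125 37.8750; 37.8750 139.2500]
BᵀPA = [-63.5000 -8.5625; -213.0000 -36.3750]
K = S⁻¹·BᵀPA = [-1.5853 0.3792; -1.0984 -0.3644]
A−BK = [-0.0880 0.0965; 0.5237 -0.2956]
AᵀP(A−BK) = [5.3674 -0.0297; -0.0297 0.5558]
P' = Q + AᵀP(A−BK) = [7.8674 0.4703; 0.4703 1.5558]
tr(P') = 9.4232


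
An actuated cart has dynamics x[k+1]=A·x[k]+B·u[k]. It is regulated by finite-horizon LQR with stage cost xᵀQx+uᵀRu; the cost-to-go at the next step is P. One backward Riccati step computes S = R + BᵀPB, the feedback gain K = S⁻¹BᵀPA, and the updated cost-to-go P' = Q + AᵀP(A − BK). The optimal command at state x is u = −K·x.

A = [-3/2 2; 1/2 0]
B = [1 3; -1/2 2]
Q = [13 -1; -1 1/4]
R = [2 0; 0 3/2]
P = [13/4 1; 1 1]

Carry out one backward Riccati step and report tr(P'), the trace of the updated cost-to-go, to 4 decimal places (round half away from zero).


BᵀP = [2.7500 0.5000; 11.7500 5.0000]
S = R + BᵀPB = [2 0; 0 3/2] + [2.5000 9.2500; 9.2500 45.2500] = [4.5000 9.2500; 9.2500 46.7500]
BᵀPA = [-3.8750 5.5000; -15.1250 23.5000]
K = S⁻¹·BᵀPA = [-0.3305 0.3185; -0.2581 0.4397]
A−BK = [-0.3951 0.3625; 0.8510 -0.7201]
AᵀP(A−BK) = [0.8775 -0.8660; -0.8660 0.9164]
P' = Q + AᵀP(A−BK) = [13.8775 -1.8660; -1.8660 1.1664]
tr(P') = 15.0439

15.0439


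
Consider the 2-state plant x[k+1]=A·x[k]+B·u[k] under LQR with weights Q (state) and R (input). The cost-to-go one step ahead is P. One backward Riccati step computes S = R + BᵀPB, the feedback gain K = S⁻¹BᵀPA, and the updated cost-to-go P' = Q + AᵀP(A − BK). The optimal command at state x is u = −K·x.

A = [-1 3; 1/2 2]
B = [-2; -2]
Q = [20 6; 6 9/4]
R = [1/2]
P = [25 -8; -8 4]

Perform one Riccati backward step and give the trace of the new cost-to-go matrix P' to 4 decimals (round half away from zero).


BᵀP = [-34.0000 8.0000]
S = R + BᵀPB = [1/2] + [52.0000] = [52.5000]
BᵀPA = [38.0000 -86.0000]
K = S⁻¹·BᵀPA = [0.7238 -1.6381]
A−BK = [0.4476 -0.2762; 1.9476 -1.2762]
AᵀP(A−BK) = [6.4952 -4.7524; -4.7524 4.1238]
P' = Q + AᵀP(A−BK) = [26.4952 1.2476; 1.2476 6.3738]
tr(P') = 32.8690

32.8690


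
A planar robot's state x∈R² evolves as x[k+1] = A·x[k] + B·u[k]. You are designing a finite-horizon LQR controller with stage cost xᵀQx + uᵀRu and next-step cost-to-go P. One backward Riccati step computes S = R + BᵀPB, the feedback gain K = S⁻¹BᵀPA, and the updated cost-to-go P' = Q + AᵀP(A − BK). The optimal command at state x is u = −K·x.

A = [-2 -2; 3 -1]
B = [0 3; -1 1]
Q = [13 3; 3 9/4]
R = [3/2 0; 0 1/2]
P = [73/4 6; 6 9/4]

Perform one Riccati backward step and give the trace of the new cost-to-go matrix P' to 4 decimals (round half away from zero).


BᵀP = [-6.0000 -2.2500; 60.7500 20.2500]
S = R + BᵀPB = [3/2 0; 0 1/2] + [2.2500 -20.2500; -20.2500 202.5000] = [3.7500 -20.2500; -20.2500 203.0000]
BᵀPA = [5.2500 14.2500; -60.7500 -141.7500]
K = S⁻¹·BᵀPA = [-0.4682 0.0635; -0.3460 -0.6919]
A−BK = [-0.9621 0.0758; 2.8777 -0.2445]
AᵀP(A−BK) = [2.6906 -0.1188; -0.1188 0.2624]
P' = Q + AᵀP(A−BK) = [15.6906 2.8812; 2.8812 2.5124]
tr(P') = 18.2030

18.2030


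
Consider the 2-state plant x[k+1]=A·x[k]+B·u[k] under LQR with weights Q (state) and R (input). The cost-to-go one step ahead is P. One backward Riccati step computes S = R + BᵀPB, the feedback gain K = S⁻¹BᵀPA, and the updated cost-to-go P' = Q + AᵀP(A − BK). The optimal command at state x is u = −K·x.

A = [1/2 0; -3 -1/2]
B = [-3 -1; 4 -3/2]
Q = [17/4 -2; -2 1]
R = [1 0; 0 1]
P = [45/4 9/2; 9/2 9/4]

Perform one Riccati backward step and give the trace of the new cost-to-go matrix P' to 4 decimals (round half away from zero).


BᵀP = [-15.7500 -4.5000; -18.0000 -7.8750]
S = R + BᵀPB = [1 0; 0 1] + [29.2500 22.5000; 22.5000 29.8125] = [30.2500 22.5000; 22.5000 30.8125]
BᵀPA = [5.6250 2.2500; 14.6250 3.9375]
K = S⁻¹·BᵀPA = [-0.3657 -0.0452; 0.7417 0.1608]
A−BK = [0.1445 0.0251; -0.4245 -0.0778]
AᵀP(A−BK) = [0.7722 0.1524; 0.1524 0.0310]
P' = Q + AᵀP(A−BK) = [5.0222 -1.8476; -1.8476 1.0310]
tr(P') = 6.0532

6.0532


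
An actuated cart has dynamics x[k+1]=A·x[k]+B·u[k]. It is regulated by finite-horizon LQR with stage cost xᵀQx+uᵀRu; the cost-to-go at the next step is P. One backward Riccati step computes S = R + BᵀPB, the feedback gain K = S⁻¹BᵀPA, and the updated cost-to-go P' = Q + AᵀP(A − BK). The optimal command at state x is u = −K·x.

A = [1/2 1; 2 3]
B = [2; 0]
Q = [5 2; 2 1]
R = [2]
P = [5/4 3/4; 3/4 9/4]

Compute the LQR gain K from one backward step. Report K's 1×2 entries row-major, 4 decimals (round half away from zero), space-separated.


0.6071 1.0000

BᵀP = [2.5000 1.5000]
S = R + BᵀPB = [2] + [5.0000] = [7.0000]
BᵀPA = [4.2500 7.0000]
K = S⁻¹·BᵀPA = [0.6071 1.0000]
A−BK = [-0.7143 -1.0000; 2.0000 3.0000]
AᵀP(A−BK) = [8.2321 12.5000; 12.5000 19.0000]
P' = Q + AᵀP(A−BK) = [13.2321 14.5000; 14.5000 20.0000]
tr(P') = 33.2321


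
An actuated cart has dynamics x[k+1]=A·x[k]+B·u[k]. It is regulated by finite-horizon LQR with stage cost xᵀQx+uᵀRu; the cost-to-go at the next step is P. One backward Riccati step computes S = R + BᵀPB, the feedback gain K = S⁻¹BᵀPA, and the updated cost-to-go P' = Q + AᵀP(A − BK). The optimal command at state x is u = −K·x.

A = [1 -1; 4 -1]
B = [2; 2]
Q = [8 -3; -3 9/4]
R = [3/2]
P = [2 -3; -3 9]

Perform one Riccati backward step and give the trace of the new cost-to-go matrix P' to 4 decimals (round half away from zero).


34.1802

BᵀP = [-2.0000 12.0000]
S = R + BᵀPB = [3/2] + [20.0000] = [21.5000]
BᵀPA = [46.0000 -10.0000]
K = S⁻¹·BᵀPA = [2.1395 -0.4651]
A−BK = [-3.2791 -0.0698; -0.2791 -0.0698]
AᵀP(A−BK) = [23.5814 -1.6047; -1.6047 0.3488]
P' = Q + AᵀP(A−BK) = [31.5814 -4.6047; -4.6047 2.5988]
tr(P') = 34.1802


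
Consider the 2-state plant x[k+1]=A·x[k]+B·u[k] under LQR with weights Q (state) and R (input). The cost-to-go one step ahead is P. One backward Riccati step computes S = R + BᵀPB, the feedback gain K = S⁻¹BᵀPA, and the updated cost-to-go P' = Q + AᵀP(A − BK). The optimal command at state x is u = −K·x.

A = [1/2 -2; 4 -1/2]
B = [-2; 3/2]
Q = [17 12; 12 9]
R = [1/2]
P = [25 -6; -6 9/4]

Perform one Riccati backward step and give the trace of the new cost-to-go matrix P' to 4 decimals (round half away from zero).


39.6180

BᵀP = [-59.0000 15.3750]
S = R + BᵀPB = [1/2] + [141.0625] = [141.5625]
BᵀPA = [32.0000 110.3125]
K = S⁻¹·BᵀPA = [0.2260 0.7792]
A−BK = [0.9521 -0.4415; 3.6609 -1.6689]
AᵀP(A−BK) = [11.0164 -4.9360; -4.9360 2.6015]
P' = Q + AᵀP(A−BK) = [28.0164 7.0640; 7.0640 11.6015]
tr(P') = 39.6180


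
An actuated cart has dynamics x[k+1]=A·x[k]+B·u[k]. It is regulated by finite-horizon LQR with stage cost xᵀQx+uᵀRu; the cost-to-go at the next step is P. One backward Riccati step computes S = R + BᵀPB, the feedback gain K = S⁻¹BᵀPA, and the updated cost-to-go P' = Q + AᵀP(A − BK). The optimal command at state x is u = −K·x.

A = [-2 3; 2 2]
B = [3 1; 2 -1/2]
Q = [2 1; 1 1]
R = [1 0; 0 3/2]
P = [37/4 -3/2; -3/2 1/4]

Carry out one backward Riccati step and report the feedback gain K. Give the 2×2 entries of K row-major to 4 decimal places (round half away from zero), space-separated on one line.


-0.7650 0.8905 -0.2262 0.2379

BᵀP = [24.7500 -4.0000; 10.0000 -1.6250]
S = R + BᵀPB = [1 0; 0 3/2] + [66.2500 26.7500; 26.7500 10.8125] = [67.2500 26.7500; 26.7500 12.3125]
BᵀPA = [-57.5000 66.2500; -23.2500 26.7500]
K = S⁻¹·BᵀPA = [-0.7650 0.8905; -0.2262 0.2379]
A−BK = [0.5213 0.0906; 3.4170 0.3379]
AᵀP(A−BK) = [0.7509 -0.7650; -0.7650 0.8905]
P' = Q + AᵀP(A−BK) = [2.7509 0.2350; 0.2350 1.8905]
tr(P') = 4.6414


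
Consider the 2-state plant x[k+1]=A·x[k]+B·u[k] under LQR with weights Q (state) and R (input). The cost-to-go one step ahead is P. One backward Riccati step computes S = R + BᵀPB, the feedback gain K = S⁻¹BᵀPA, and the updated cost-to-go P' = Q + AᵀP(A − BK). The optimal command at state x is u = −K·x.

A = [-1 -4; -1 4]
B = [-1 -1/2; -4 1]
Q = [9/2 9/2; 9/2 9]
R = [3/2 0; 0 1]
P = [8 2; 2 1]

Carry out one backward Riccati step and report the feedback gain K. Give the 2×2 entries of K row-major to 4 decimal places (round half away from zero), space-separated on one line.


0.5063 0.8101 0.4937 3.1899

BᵀP = [-16.0000 -6.0000; -2.0000 0.0000]
S = R + BᵀPB = [3/2 0; 0 1] + [40.0000 2.0000; 2.0000 1.0000] = [41.5000 2.0000; 2.0000 2.0000]
BᵀPA = [22.0000 40.0000; 2.0000 8.0000]
K = S⁻¹·BᵀPA = [0.5063 0.8101; 0.4937 3.1899]
A−BK = [-0.2468 -1.5949; 0.5316 4.0506]
AᵀP(A−BK) = [0.8734 3.7975; 3.7975 22.0759]
P' = Q + AᵀP(A−BK) = [5.3734 8.2975; 8.2975 31.0759]
tr(P') = 36.4494


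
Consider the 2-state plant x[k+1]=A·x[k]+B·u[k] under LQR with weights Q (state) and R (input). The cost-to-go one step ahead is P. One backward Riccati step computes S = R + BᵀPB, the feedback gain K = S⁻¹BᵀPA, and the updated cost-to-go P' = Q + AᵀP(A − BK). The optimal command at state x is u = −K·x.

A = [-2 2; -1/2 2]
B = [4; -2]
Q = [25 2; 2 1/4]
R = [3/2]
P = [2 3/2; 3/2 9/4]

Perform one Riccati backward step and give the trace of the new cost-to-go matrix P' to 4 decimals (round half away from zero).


BᵀP = [5.0000 1.5000]
S = R + BᵀPB = [3/2] + [17.0000] = [18.5000]
BᵀPA = [-10.7500 13.0000]
K = S⁻¹·BᵀPA = [-0.5811 0.7027]
A−BK = [0.3243 -0.8108; -1.6622 3.4054]
AᵀP(A−BK) = [5.3159 -10.1959; -10.1959 19.8649]
P' = Q + AᵀP(A−BK) = [30.3159 -8.1959; -8.1959 20.1149]
tr(P') = 50.4307

50.4307


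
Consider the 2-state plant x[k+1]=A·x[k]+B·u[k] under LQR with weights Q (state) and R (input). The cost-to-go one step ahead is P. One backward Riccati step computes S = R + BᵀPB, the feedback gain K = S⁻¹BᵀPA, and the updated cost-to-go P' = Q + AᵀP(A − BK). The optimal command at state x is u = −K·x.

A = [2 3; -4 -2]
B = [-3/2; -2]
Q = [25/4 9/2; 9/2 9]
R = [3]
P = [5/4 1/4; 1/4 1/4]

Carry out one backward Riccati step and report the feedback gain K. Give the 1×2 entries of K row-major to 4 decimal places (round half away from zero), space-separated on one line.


-0.1504 -0.6466

BᵀP = [-2.3750 -0.8750]
S = R + BᵀPB = [3] + [5.3125] = [8.3125]
BᵀPA = [-1.2500 -5.3750]
K = S⁻¹·BᵀPA = [-0.1504 -0.6466]
A−BK = [1.7744 2.0301; -4.3008 -3.2932]
AᵀP(A−BK) = [4.8120 4.6917; 4.6917 5.7744]
P' = Q + AᵀP(A−BK) = [11.0620 9.1917; 9.1917 14.7744]
tr(P') = 25.8365


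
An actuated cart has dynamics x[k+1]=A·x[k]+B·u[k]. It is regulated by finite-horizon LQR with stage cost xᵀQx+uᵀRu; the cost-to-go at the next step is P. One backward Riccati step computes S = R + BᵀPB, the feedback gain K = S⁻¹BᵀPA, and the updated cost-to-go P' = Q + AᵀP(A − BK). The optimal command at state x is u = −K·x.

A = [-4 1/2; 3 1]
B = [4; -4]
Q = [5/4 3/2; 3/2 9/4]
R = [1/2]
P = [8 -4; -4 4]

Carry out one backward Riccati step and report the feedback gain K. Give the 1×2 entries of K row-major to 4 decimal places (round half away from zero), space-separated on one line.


-0.8986 -0.0250

BᵀP = [48.0000 -32.0000]
S = R + BᵀPB = [1/2] + [320.0000] = [320.5000]
BᵀPA = [-288.0000 -8.0000]
K = S⁻¹·BᵀPA = [-0.8986 -0.0250]
A−BK = [-0.4056 0.5998; -0.5944 0.9002]
AᵀP(A−BK) = [1.2044 -1.1888; -1.1888 1.8003]
P' = Q + AᵀP(A−BK) = [2.4544 0.3112; 0.3112 4.0503]
tr(P') = 6.5047


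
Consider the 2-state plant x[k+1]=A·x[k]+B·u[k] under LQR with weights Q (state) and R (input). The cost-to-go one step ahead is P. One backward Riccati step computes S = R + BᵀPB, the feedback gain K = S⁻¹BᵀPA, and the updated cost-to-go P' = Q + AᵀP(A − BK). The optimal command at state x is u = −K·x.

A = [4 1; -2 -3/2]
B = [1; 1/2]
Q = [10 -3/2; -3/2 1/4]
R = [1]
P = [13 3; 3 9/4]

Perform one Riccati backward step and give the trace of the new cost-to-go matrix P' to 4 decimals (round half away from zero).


BᵀP = [14.5000 4.1250]
S = R + BᵀPB = [1] + [16.5625] = [17.5625]
BᵀPA = [49.7500 8.3125]
K = S⁻¹·BᵀPA = [2.8327 0.4733]
A−BK = [1.1673 0.5267; -3.4164 -1.7367]
AᵀP(A−BK) = [28.0712 11.2028; 11.2028 5.1281]
P' = Q + AᵀP(A−BK) = [38.0712 9.7028; 9.7028 5.3781]
tr(P') = 43.4493

43.4493


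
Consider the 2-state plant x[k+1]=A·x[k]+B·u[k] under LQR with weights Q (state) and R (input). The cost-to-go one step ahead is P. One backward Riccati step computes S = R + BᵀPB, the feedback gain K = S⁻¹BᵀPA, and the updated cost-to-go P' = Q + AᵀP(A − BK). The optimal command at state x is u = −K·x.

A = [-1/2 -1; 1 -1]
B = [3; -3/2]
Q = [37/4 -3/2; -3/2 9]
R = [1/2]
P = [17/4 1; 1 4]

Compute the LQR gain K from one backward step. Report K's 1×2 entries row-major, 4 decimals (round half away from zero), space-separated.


-0.2226 -0.2129

BᵀP = [11.2500 -3.0000]
S = R + BᵀPB = [1/2] + [38.2500] = [38.7500]
BᵀPA = [-8.6250 -8.2500]
K = S⁻¹·BᵀPA = [-0.2226 -0.2129]
A−BK = [0.1677 -0.3613; 0.6661 -1.3194]
AᵀP(A−BK) = [2.1427 -4.2113; -4.2113 8.4935]
P' = Q + AᵀP(A−BK) = [11.3927 -5.7113; -5.7113 17.4935]
tr(P') = 28.8863
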